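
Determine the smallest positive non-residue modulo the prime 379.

(2/379) = −1, so 2 is the smallest positive non-residue mod 379.

2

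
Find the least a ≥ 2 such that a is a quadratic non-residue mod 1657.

5

(2/1657) = +1, so 2 is a residue.
(3/1657) = +1, so 3 is a residue.
(4/1657) = +1, so 4 is a residue.
(5/1657) = −1, so 5 is the smallest positive non-residue mod 1657.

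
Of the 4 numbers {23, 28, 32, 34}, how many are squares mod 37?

2

(23/37) = -1 → non-residue.
(28/37) = +1 → QR.
(32/37) = -1 → non-residue.
(34/37) = +1 → QR.
Total quadratic residues among the 4: 2.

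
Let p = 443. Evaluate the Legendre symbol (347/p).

Euler's criterion: (347/443) ≡ 347^221 (mod 443).
347^2 ≡ 356 (mod 443)
347^4 ≡ 38 (mod 443)
347^8 ≡ 115 (mod 443)
347^16 ≡ 378 (mod 443)
347^32 ≡ 238 (mod 443)
347^64 ≡ 383 (mod 443)
347^128 ≡ 56 (mod 443)
347^221 = 347^(128+64+16+8+4+1) ≡ 1 (mod 443).
Result is 1, so (347/443) = 1.

1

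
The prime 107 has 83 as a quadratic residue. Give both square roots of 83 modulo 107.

Since 107 ≡ 3 (mod 4), a square root of 83 is 83^((107+1)/4) = 83^27 mod 107.
Repeated squaring: 83^2≡41, 83^4≡76, 83^8≡105, 83^16≡4 (mod 107).
83^27 = 83^(16+8+2+1) ≡ 61 (mod 107).
Check: 61² = 3721 ≡ 83 (mod 107). The two roots are 46 and 61.

46, 61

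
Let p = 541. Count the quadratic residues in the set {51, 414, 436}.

1

(51/541) = -1 → non-residue.
(414/541) = -1 → non-residue.
(436/541) = +1 → QR.
Total quadratic residues among the 3: 1.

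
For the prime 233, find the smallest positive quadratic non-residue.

3

(2/233) = +1, so 2 is a residue.
(3/233) = −1, so 3 is the smallest positive non-residue mod 233.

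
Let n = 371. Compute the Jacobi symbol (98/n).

Pull out 2: since 371 ≡ 3 (mod 8), (2/371) = -1.
Reciprocity: 49 ≡ 1 and 371 ≡ 3 (mod 4), so (49/371) = +(371/49).
Reduce top mod 49: now compute (28/49).
Pull out 2^2: since 49 ≡ 1 (mod 8), (2/49) = +1, so (2/49)^2 = +1.
Reciprocity: 7 ≡ 3 and 49 ≡ 1 (mod 4), so (7/49) = +(49/7).
Reduce top mod 7: now compute (0/7).
Top reduces to 0: gcd > 1, so the symbol is 0.

0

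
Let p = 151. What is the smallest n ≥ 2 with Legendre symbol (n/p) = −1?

3

(2/151) = +1, so 2 is a residue.
(3/151) = −1, so 3 is the smallest positive non-residue mod 151.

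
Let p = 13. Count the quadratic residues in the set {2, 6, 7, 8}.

0

(2/13) = -1 → non-residue.
(6/13) = -1 → non-residue.
(7/13) = -1 → non-residue.
(8/13) = -1 → non-residue.
Total quadratic residues among the 4: 0.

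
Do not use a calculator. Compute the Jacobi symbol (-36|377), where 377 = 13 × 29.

1

First reduce: -36 ≡ 341 (mod 377).
Reciprocity: 341 ≡ 1 and 377 ≡ 1 (mod 4), so (341/377) = +(377/341).
Reduce top mod 341: now compute (36/341).
Pull out 2^2: since 341 ≡ 5 (mod 8), (2/341) = -1, so (2/341)^2 = +1.
Reciprocity: 9 ≡ 1 and 341 ≡ 1 (mod 4), so (9/341) = +(341/9).
Reduce top mod 9: now compute (8/9).
Pull out 2^3: since 9 ≡ 1 (mod 8), (2/9) = +1, so (2/9)^3 = +1.
Reached (1/9) = 1. Collecting the sign flips along the way, the symbol is +1.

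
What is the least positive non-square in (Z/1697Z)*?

3

(2/1697) = +1, so 2 is a residue.
(3/1697) = −1, so 3 is the smallest positive non-residue mod 1697.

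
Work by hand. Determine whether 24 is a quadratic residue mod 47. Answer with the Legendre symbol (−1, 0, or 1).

1

Pull out 2^3: since 47 ≡ 7 (mod 8), (2/47) = +1, so (2/47)^3 = +1.
Reciprocity: 3 ≡ 3 and 47 ≡ 3 (mod 4), so (3/47) = −(47/3).
Reduce top mod 3: now compute (2/3).
Pull out 2: since 3 ≡ 3 (mod 8), (2/3) = -1.
Reached (1/3) = 1. Collecting the sign flips along the way, the symbol is +1.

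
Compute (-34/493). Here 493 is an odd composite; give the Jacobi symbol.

First reduce: -34 ≡ 459 (mod 493).
Reciprocity: 459 ≡ 3 and 493 ≡ 1 (mod 4), so (459/493) = +(493/459).
Reduce top mod 459: now compute (34/459).
Pull out 2: since 459 ≡ 3 (mod 8), (2/459) = -1.
Reciprocity: 17 ≡ 1 and 459 ≡ 3 (mod 4), so (17/459) = +(459/17).
Reduce top mod 17: now compute (0/17).
Top reduces to 0: gcd > 1, so the symbol is 0.

0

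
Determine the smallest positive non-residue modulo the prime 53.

2

(2/53) = −1, so 2 is the smallest positive non-residue mod 53.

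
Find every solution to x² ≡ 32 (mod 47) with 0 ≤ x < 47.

19, 28

Since 47 ≡ 3 (mod 4), a square root of 32 is 32^((47+1)/4) = 32^12 mod 47.
Repeated squaring: 32^2≡37, 32^4≡6, 32^8≡36 (mod 47).
32^12 = 32^(8+4) ≡ 28 (mod 47).
Check: 28² = 784 ≡ 32 (mod 47). The two roots are 19 and 28.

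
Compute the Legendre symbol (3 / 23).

Euler's criterion: (3/23) ≡ 3^11 (mod 23).
3^2 ≡ 9 (mod 23)
3^4 ≡ 12 (mod 23)
3^8 ≡ 6 (mod 23)
3^11 = 3^(8+2+1) ≡ 1 (mod 23).
Result is 1, so (3/23) = 1.

1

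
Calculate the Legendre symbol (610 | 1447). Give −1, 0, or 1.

1

Pull out 2: since 1447 ≡ 7 (mod 8), (2/1447) = +1.
Reciprocity: 305 ≡ 1 and 1447 ≡ 3 (mod 4), so (305/1447) = +(1447/305).
Reduce top mod 305: now compute (227/305).
Reciprocity: 227 ≡ 3 and 305 ≡ 1 (mod 4), so (227/305) = +(305/227).
Reduce top mod 227: now compute (78/227).
Pull out 2: since 227 ≡ 3 (mod 8), (2/227) = -1.
Reciprocity: 39 ≡ 3 and 227 ≡ 3 (mod 4), so (39/227) = −(227/39).
Reduce top mod 39: now compute (32/39).
Pull out 2^5: since 39 ≡ 7 (mod 8), (2/39) = +1, so (2/39)^5 = +1.
Reached (1/39) = 1. Collecting the sign flips along the way, the symbol is +1.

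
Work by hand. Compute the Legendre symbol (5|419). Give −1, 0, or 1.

1

Reciprocity: 5 ≡ 1 and 419 ≡ 3 (mod 4), so (5/419) = +(419/5).
Reduce top mod 5: now compute (4/5).
Pull out 2^2: since 5 ≡ 5 (mod 8), (2/5) = -1, so (2/5)^2 = +1.
Reached (1/5) = 1. Collecting the sign flips along the way, the symbol is +1.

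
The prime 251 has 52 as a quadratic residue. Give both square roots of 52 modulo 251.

Since 251 ≡ 3 (mod 4), a square root of 52 is 52^((251+1)/4) = 52^63 mod 251.
Repeated squaring: 52^2≡194, 52^4≡237, 52^8≡196, 52^16≡13, 52^32≡169 (mod 251).
52^63 = 52^(32+16+8+4+2+1) ≡ 110 (mod 251).
Check: 110² = 12100 ≡ 52 (mod 251). The two roots are 110 and 141.

110, 141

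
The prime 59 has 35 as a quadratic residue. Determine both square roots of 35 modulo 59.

Since 59 ≡ 3 (mod 4), a square root of 35 is 35^((59+1)/4) = 35^15 mod 59.
Repeated squaring: 35^2≡45, 35^4≡19, 35^8≡7 (mod 59).
35^15 = 35^(8+4+2+1) ≡ 25 (mod 59).
Check: 25² = 625 ≡ 35 (mod 59). The two roots are 25 and 34.

25, 34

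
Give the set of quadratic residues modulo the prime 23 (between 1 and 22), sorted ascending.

1 2 3 4 6 8 9 12 13 16 18

Square k = 1,…,11 (k and 23−k give the same square):
1²=1, 2²=4, 3²=9, 4²=16, 5²≡2, 6²≡13, 7²≡3, 8²≡18, 9²≡12, 10²≡8, 11²≡6 (mod 23).
So the quadratic residues mod 23 are {1, 2, 3, 4, 6, 8, 9, 12, 13, 16, 18}.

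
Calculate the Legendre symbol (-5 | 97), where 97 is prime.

First reduce: -5 ≡ 92 (mod 97).
Pull out 2^2: since 97 ≡ 1 (mod 8), (2/97) = +1, so (2/97)^2 = +1.
Reciprocity: 23 ≡ 3 and 97 ≡ 1 (mod 4), so (23/97) = +(97/23).
Reduce top mod 23: now compute (5/23).
Reciprocity: 5 ≡ 1 and 23 ≡ 3 (mod 4), so (5/23) = +(23/5).
Reduce top mod 5: now compute (3/5).
Reciprocity: 3 ≡ 3 and 5 ≡ 1 (mod 4), so (3/5) = +(5/3).
Reduce top mod 3: now compute (2/3).
Pull out 2: since 3 ≡ 3 (mod 8), (2/3) = -1.
Reached (1/3) = 1. Collecting the sign flips along the way, the symbol is -1.

-1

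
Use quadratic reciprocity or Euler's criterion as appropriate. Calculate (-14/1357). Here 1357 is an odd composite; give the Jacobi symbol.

First reduce: -14 ≡ 1343 (mod 1357).
Reciprocity: 1343 ≡ 3 and 1357 ≡ 1 (mod 4), so (1343/1357) = +(1357/1343).
Reduce top mod 1343: now compute (14/1343).
Pull out 2: since 1343 ≡ 7 (mod 8), (2/1343) = +1.
Reciprocity: 7 ≡ 3 and 1343 ≡ 3 (mod 4), so (7/1343) = −(1343/7).
Reduce top mod 7: now compute (6/7).
Pull out 2: since 7 ≡ 7 (mod 8), (2/7) = +1.
Reciprocity: 3 ≡ 3 and 7 ≡ 3 (mod 4), so (3/7) = −(7/3).
Reduce top mod 3: now compute (1/3).
Reached (1/3) = 1. Collecting the sign flips along the way, the symbol is +1.

1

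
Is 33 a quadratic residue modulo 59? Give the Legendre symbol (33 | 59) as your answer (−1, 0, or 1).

-1

Reciprocity: 33 ≡ 1 and 59 ≡ 3 (mod 4), so (33/59) = +(59/33).
Reduce top mod 33: now compute (26/33).
Pull out 2: since 33 ≡ 1 (mod 8), (2/33) = +1.
Reciprocity: 13 ≡ 1 and 33 ≡ 1 (mod 4), so (13/33) = +(33/13).
Reduce top mod 13: now compute (7/13).
Reciprocity: 7 ≡ 3 and 13 ≡ 1 (mod 4), so (7/13) = +(13/7).
Reduce top mod 7: now compute (6/7).
Pull out 2: since 7 ≡ 7 (mod 8), (2/7) = +1.
Reciprocity: 3 ≡ 3 and 7 ≡ 3 (mod 4), so (3/7) = −(7/3).
Reduce top mod 3: now compute (1/3).
Reached (1/3) = 1. Collecting the sign flips along the way, the symbol is -1.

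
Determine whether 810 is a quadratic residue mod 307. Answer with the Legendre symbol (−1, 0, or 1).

1

First reduce: 810 ≡ 196 (mod 307).
Pull out 2^2: since 307 ≡ 3 (mod 8), (2/307) = -1, so (2/307)^2 = +1.
Reciprocity: 49 ≡ 1 and 307 ≡ 3 (mod 4), so (49/307) = +(307/49).
Reduce top mod 49: now compute (13/49).
Reciprocity: 13 ≡ 1 and 49 ≡ 1 (mod 4), so (13/49) = +(49/13).
Reduce top mod 13: now compute (10/13).
Pull out 2: since 13 ≡ 5 (mod 8), (2/13) = -1.
Reciprocity: 5 ≡ 1 and 13 ≡ 1 (mod 4), so (5/13) = +(13/5).
Reduce top mod 5: now compute (3/5).
Reciprocity: 3 ≡ 3 and 5 ≡ 1 (mod 4), so (3/5) = +(5/3).
Reduce top mod 3: now compute (2/3).
Pull out 2: since 3 ≡ 3 (mod 8), (2/3) = -1.
Reached (1/3) = 1. Collecting the sign flips along the way, the symbol is +1.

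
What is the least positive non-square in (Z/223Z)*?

3

(2/223) = +1, so 2 is a residue.
(3/223) = −1, so 3 is the smallest positive non-residue mod 223.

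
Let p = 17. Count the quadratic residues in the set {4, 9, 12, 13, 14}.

(4/17) = +1 → QR.
(9/17) = +1 → QR.
(12/17) = -1 → non-residue.
(13/17) = +1 → QR.
(14/17) = -1 → non-residue.
Total quadratic residues among the 5: 3.

3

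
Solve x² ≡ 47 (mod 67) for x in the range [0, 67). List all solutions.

Since 67 ≡ 3 (mod 4), a square root of 47 is 47^((67+1)/4) = 47^17 mod 67.
Repeated squaring: 47^2≡65, 47^4≡4, 47^8≡16, 47^16≡55 (mod 67).
47^17 = 47^(16+1) ≡ 39 (mod 67).
Check: 39² = 1521 ≡ 47 (mod 67). The two roots are 28 and 39.

28, 39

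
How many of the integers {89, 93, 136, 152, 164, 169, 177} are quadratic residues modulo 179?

(89/179) = +1 → QR.
(93/179) = +1 → QR.
(136/179) = -1 → non-residue.
(152/179) = -1 → non-residue.
(164/179) = -1 → non-residue.
(169/179) = +1 → QR.
(177/179) = +1 → QR.
Total quadratic residues among the 7: 4.

4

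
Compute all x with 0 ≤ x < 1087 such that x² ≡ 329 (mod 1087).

Since 1087 ≡ 3 (mod 4), a square root of 329 is 329^((1087+1)/4) = 329^272 mod 1087.
Repeated squaring: 329^2≡628, 329^4≡890, 329^8≡764, 329^16≡1064, 329^32≡529, 329^64≡482, 329^128≡793, 329^256≡563 (mod 1087).
329^272 = 329^(256+16) ≡ 95 (mod 1087).
Check: 95² = 9025 ≡ 329 (mod 1087). The two roots are 95 and 992.

95, 992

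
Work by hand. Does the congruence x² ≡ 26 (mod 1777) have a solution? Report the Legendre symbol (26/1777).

1

Pull out 2: since 1777 ≡ 1 (mod 8), (2/1777) = +1.
Reciprocity: 13 ≡ 1 and 1777 ≡ 1 (mod 4), so (13/1777) = +(1777/13).
Reduce top mod 13: now compute (9/13).
Reciprocity: 9 ≡ 1 and 13 ≡ 1 (mod 4), so (9/13) = +(13/9).
Reduce top mod 9: now compute (4/9).
Pull out 2^2: since 9 ≡ 1 (mod 8), (2/9) = +1, so (2/9)^2 = +1.
Reached (1/9) = 1. Collecting the sign flips along the way, the symbol is +1.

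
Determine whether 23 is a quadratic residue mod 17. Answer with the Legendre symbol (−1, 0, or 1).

Euler's criterion: (23/17) ≡ 6^8 (mod 17).
6^2 ≡ 2 (mod 17)
6^4 ≡ 4 (mod 17)
6^8 ≡ 16 (mod 17)
6^8 = 6^(8) ≡ 16 (mod 17).
Result is 16 ≡ −1, so (23/17) = −1.

-1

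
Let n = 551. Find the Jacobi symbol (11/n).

-1

Reciprocity: 11 ≡ 3 and 551 ≡ 3 (mod 4), so (11/551) = −(551/11).
Reduce top mod 11: now compute (1/11).
Reached (1/11) = 1. Collecting the sign flips along the way, the symbol is -1.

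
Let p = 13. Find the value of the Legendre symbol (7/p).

Reciprocity: 7 ≡ 3 and 13 ≡ 1 (mod 4), so (7/13) = +(13/7).
Reduce top mod 7: now compute (6/7).
Pull out 2: since 7 ≡ 7 (mod 8), (2/7) = +1.
Reciprocity: 3 ≡ 3 and 7 ≡ 3 (mod 4), so (3/7) = −(7/3).
Reduce top mod 3: now compute (1/3).
Reached (1/3) = 1. Collecting the sign flips along the way, the symbol is -1.

-1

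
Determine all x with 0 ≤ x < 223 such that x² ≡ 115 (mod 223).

28, 195

Since 223 ≡ 3 (mod 4), a square root of 115 is 115^((223+1)/4) = 115^56 mod 223.
Repeated squaring: 115^2≡68, 115^4≡164, 115^8≡136, 115^16≡210, 115^32≡169 (mod 223).
115^56 = 115^(32+16+8) ≡ 28 (mod 223).
Check: 28² = 784 ≡ 115 (mod 223). The two roots are 28 and 195.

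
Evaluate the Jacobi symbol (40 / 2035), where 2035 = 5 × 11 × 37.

Pull out 2^3: since 2035 ≡ 3 (mod 8), (2/2035) = -1, so (2/2035)^3 = -1.
Reciprocity: 5 ≡ 1 and 2035 ≡ 3 (mod 4), so (5/2035) = +(2035/5).
Reduce top mod 5: now compute (0/5).
Top reduces to 0: gcd > 1, so the symbol is 0.

0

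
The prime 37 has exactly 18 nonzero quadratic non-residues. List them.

2, 5, 6, 8, 13, 14, 15, 17, 18, 19, 20, 22, 23, 24, 29, 31, 32, 35

Square k = 1,…,18 (k and 37−k give the same square):
1²=1, 2²=4, 3²=9, 4²=16, 5²=25, 6²=36, 7²≡12, 8²≡27, 9²≡7, 10²≡26, 11²≡10, 12²≡33, 13²≡21, 14²≡11, 15²≡3, 16²≡34, 17²≡30, 18²≡28 (mod 37).
The residues are {1, 3, 4, 7, 9, 10, 11, 12, 16, 21, 25, 26, 27, 28, 30, 33, 34, 36}; the non-residues are the remaining 18 nonzero classes.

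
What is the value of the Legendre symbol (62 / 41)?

1

Euler's criterion: (62/41) ≡ 21^20 (mod 41).
21^2 ≡ 31 (mod 41)
21^4 ≡ 18 (mod 41)
21^8 ≡ 37 (mod 41)
21^16 ≡ 16 (mod 41)
21^20 = 21^(16+4) ≡ 1 (mod 41).
Result is 1, so (62/41) = 1.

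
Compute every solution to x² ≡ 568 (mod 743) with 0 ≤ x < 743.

198, 545

Since 743 ≡ 3 (mod 4), a square root of 568 is 568^((743+1)/4) = 568^186 mod 743.
Repeated squaring: 568^2≡162, 568^4≡239, 568^8≡653, 568^16≡670, 568^32≡128, 568^64≡38, 568^128≡701 (mod 743).
568^186 = 568^(128+32+16+8+2) ≡ 198 (mod 743).
Check: 198² = 39204 ≡ 568 (mod 743). The two roots are 198 and 545.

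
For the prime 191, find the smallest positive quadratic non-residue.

(2/191) = +1, so 2 is a residue.
(3/191) = +1, so 3 is a residue.
(4/191) = +1, so 4 is a residue.
(5/191) = +1, so 5 is a residue.
(6/191) = +1, so 6 is a residue.
(7/191) = −1, so 7 is the smallest positive non-residue mod 191.

7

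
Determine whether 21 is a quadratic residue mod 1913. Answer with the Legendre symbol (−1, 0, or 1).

Reciprocity: 21 ≡ 1 and 1913 ≡ 1 (mod 4), so (21/1913) = +(1913/21).
Reduce top mod 21: now compute (2/21).
Pull out 2: since 21 ≡ 5 (mod 8), (2/21) = -1.
Reached (1/21) = 1. Collecting the sign flips along the way, the symbol is -1.

-1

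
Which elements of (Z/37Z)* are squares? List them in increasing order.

Square k = 1,…,18 (k and 37−k give the same square):
1²=1, 2²=4, 3²=9, 4²=16, 5²=25, 6²=36, 7²≡12, 8²≡27, 9²≡7, 10²≡26, 11²≡10, 12²≡33, 13²≡21, 14²≡11, 15²≡3, 16²≡34, 17²≡30, 18²≡28 (mod 37).
So the quadratic residues mod 37 are {1, 3, 4, 7, 9, 10, 11, 12, 16, 21, 25, 26, 27, 28, 30, 33, 34, 36}.

1 3 4 7 9 10 11 12 16 21 25 26 27 28 30 33 34 36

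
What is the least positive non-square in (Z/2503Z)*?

(2/2503) = +1, so 2 is a residue.
(3/2503) = −1, so 3 is the smallest positive non-residue mod 2503.

3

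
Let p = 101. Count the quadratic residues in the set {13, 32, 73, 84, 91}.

(13/101) = +1 → QR.
(32/101) = -1 → non-residue.
(73/101) = -1 → non-residue.
(84/101) = +1 → QR.
(91/101) = -1 → non-residue.
Total quadratic residues among the 5: 2.

2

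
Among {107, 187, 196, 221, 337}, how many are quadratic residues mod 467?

2

(107/467) = -1 → non-residue.
(187/467) = -1 → non-residue.
(196/467) = +1 → QR.
(221/467) = +1 → QR.
(337/467) = -1 → non-residue.
Total quadratic residues among the 5: 2.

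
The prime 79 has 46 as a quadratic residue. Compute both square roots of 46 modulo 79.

Since 79 ≡ 3 (mod 4), a square root of 46 is 46^((79+1)/4) = 46^20 mod 79.
Repeated squaring: 46^2≡62, 46^4≡52, 46^8≡18, 46^16≡8 (mod 79).
46^20 = 46^(16+4) ≡ 21 (mod 79).
Check: 21² = 441 ≡ 46 (mod 79). The two roots are 21 and 58.

21, 58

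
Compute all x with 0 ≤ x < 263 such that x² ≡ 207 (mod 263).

101, 162

Since 263 ≡ 3 (mod 4), a square root of 207 is 207^((263+1)/4) = 207^66 mod 263.
Repeated squaring: 207^2≡243, 207^4≡137, 207^8≡96, 207^16≡11, 207^32≡121, 207^64≡176 (mod 263).
207^66 = 207^(64+2) ≡ 162 (mod 263).
Check: 162² = 26244 ≡ 207 (mod 263). The two roots are 101 and 162.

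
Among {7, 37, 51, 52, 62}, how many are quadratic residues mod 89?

(7/89) = -1 → non-residue.
(37/89) = -1 → non-residue.
(51/89) = -1 → non-residue.
(52/89) = -1 → non-residue.
(62/89) = -1 → non-residue.
Total quadratic residues among the 5: 0.

0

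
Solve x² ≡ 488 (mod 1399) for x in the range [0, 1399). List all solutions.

Since 1399 ≡ 3 (mod 4), a square root of 488 is 488^((1399+1)/4) = 488^350 mod 1399.
Repeated squaring: 488^2≡314, 488^4≡666, 488^8≡73, 488^16≡1132, 488^32≡1339, 488^64≡802, 488^128≡1063, 488^256≡976 (mod 1399).
488^350 = 488^(256+64+16+8+4+2) ≡ 78 (mod 1399).
Check: 78² = 6084 ≡ 488 (mod 1399). The two roots are 78 and 1321.

78, 1321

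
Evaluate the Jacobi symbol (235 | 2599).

Reciprocity: 235 ≡ 3 and 2599 ≡ 3 (mod 4), so (235/2599) = −(2599/235).
Reduce top mod 235: now compute (14/235).
Pull out 2: since 235 ≡ 3 (mod 8), (2/235) = -1.
Reciprocity: 7 ≡ 3 and 235 ≡ 3 (mod 4), so (7/235) = −(235/7).
Reduce top mod 7: now compute (4/7).
Pull out 2^2: since 7 ≡ 7 (mod 8), (2/7) = +1, so (2/7)^2 = +1.
Reached (1/7) = 1. Collecting the sign flips along the way, the symbol is -1.

-1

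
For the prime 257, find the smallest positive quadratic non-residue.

(2/257) = +1, so 2 is a residue.
(3/257) = −1, so 3 is the smallest positive non-residue mod 257.

3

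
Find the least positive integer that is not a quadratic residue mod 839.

11

(2/839) = +1, so 2 is a residue.
(3/839) = +1, so 3 is a residue.
(4/839) = +1, so 4 is a residue.
(5/839) = +1, so 5 is a residue.
(6/839) = +1, so 6 is a residue.
(7/839) = +1, so 7 is a residue.
(8/839) = +1, so 8 is a residue.
(9/839) = +1, so 9 is a residue.
(10/839) = +1, so 10 is a residue.
(11/839) = −1, so 11 is the smallest positive non-residue mod 839.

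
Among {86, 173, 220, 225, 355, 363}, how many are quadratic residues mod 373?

(86/373) = +1 → QR.
(173/373) = -1 → non-residue.
(220/373) = +1 → QR.
(225/373) = +1 → QR.
(355/373) = -1 → non-residue.
(363/373) = +1 → QR.
Total quadratic residues among the 6: 4.

4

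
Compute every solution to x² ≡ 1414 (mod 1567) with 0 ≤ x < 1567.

Since 1567 ≡ 3 (mod 4), a square root of 1414 is 1414^((1567+1)/4) = 1414^392 mod 1567.
Repeated squaring: 1414^2≡1471, 1414^4≡1381, 1414^8≡122, 1414^16≡781, 1414^32≡398, 1414^64≡137, 1414^128≡1532, 1414^256≡1225 (mod 1567).
1414^392 = 1414^(256+128+8) ≡ 1463 (mod 1567).
Check: 1463² = 2140369 ≡ 1414 (mod 1567). The two roots are 104 and 1463.

104, 1463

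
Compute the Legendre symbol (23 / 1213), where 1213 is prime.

-1

Reciprocity: 23 ≡ 3 and 1213 ≡ 1 (mod 4), so (23/1213) = +(1213/23).
Reduce top mod 23: now compute (17/23).
Reciprocity: 17 ≡ 1 and 23 ≡ 3 (mod 4), so (17/23) = +(23/17).
Reduce top mod 17: now compute (6/17).
Pull out 2: since 17 ≡ 1 (mod 8), (2/17) = +1.
Reciprocity: 3 ≡ 3 and 17 ≡ 1 (mod 4), so (3/17) = +(17/3).
Reduce top mod 3: now compute (2/3).
Pull out 2: since 3 ≡ 3 (mod 8), (2/3) = -1.
Reached (1/3) = 1. Collecting the sign flips along the way, the symbol is -1.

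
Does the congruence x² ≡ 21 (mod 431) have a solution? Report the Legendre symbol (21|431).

Euler's criterion: (21/431) ≡ 21^215 (mod 431).
21^2 ≡ 10 (mod 431)
21^4 ≡ 100 (mod 431)
21^8 ≡ 87 (mod 431)
21^16 ≡ 242 (mod 431)
21^32 ≡ 379 (mod 431)
21^64 ≡ 118 (mod 431)
21^128 ≡ 132 (mod 431)
21^215 = 21^(128+64+16+4+2+1) ≡ 430 (mod 431).
Result is 430 ≡ −1, so (21/431) = −1.

-1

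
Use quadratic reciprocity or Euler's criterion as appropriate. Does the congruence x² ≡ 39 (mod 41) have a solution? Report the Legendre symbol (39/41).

1

Euler's criterion: (39/41) ≡ 39^20 (mod 41).
39^2 ≡ 4 (mod 41)
39^4 ≡ 16 (mod 41)
39^8 ≡ 10 (mod 41)
39^16 ≡ 18 (mod 41)
39^20 = 39^(16+4) ≡ 1 (mod 41).
Result is 1, so (39/41) = 1.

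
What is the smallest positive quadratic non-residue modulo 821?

(2/821) = −1, so 2 is the smallest positive non-residue mod 821.

2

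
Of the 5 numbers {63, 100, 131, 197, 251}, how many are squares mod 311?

(63/311) = +1 → QR.
(100/311) = +1 → QR.
(131/311) = -1 → non-residue.
(197/311) = +1 → QR.
(251/311) = -1 → non-residue.
Total quadratic residues among the 5: 3.

3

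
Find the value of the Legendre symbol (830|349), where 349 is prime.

First reduce: 830 ≡ 132 (mod 349).
Pull out 2^2: since 349 ≡ 5 (mod 8), (2/349) = -1, so (2/349)^2 = +1.
Reciprocity: 33 ≡ 1 and 349 ≡ 1 (mod 4), so (33/349) = +(349/33).
Reduce top mod 33: now compute (19/33).
Reciprocity: 19 ≡ 3 and 33 ≡ 1 (mod 4), so (19/33) = +(33/19).
Reduce top mod 19: now compute (14/19).
Pull out 2: since 19 ≡ 3 (mod 8), (2/19) = -1.
Reciprocity: 7 ≡ 3 and 19 ≡ 3 (mod 4), so (7/19) = −(19/7).
Reduce top mod 7: now compute (5/7).
Reciprocity: 5 ≡ 1 and 7 ≡ 3 (mod 4), so (5/7) = +(7/5).
Reduce top mod 5: now compute (2/5).
Pull out 2: since 5 ≡ 5 (mod 8), (2/5) = -1.
Reached (1/5) = 1. Collecting the sign flips along the way, the symbol is -1.

-1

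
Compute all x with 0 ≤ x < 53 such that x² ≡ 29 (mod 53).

53 ≡ 1 (mod 4), so we find a root by search.
Trying successive values, 20² = 400 ≡ 29 (mod 53). The other root is 53 − 20 = 33.

20, 33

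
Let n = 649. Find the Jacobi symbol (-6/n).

1

First reduce: -6 ≡ 643 (mod 649).
Reciprocity: 643 ≡ 3 and 649 ≡ 1 (mod 4), so (643/649) = +(649/643).
Reduce top mod 643: now compute (6/643).
Pull out 2: since 643 ≡ 3 (mod 8), (2/643) = -1.
Reciprocity: 3 ≡ 3 and 643 ≡ 3 (mod 4), so (3/643) = −(643/3).
Reduce top mod 3: now compute (1/3).
Reached (1/3) = 1. Collecting the sign flips along the way, the symbol is +1.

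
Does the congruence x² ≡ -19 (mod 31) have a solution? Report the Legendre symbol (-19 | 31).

-1

First reduce: -19 ≡ 12 (mod 31).
Pull out 2^2: since 31 ≡ 7 (mod 8), (2/31) = +1, so (2/31)^2 = +1.
Reciprocity: 3 ≡ 3 and 31 ≡ 3 (mod 4), so (3/31) = −(31/3).
Reduce top mod 3: now compute (1/3).
Reached (1/3) = 1. Collecting the sign flips along the way, the symbol is -1.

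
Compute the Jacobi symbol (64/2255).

1

Pull out 2^6: since 2255 ≡ 7 (mod 8), (2/2255) = +1, so (2/2255)^6 = +1.
Reached (1/2255) = 1. Collecting the sign flips along the way, the symbol is +1.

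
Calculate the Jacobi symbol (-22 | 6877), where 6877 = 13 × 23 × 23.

1

First reduce: -22 ≡ 6855 (mod 6877).
Reciprocity: 6855 ≡ 3 and 6877 ≡ 1 (mod 4), so (6855/6877) = +(6877/6855).
Reduce top mod 6855: now compute (22/6855).
Pull out 2: since 6855 ≡ 7 (mod 8), (2/6855) = +1.
Reciprocity: 11 ≡ 3 and 6855 ≡ 3 (mod 4), so (11/6855) = −(6855/11).
Reduce top mod 11: now compute (2/11).
Pull out 2: since 11 ≡ 3 (mod 8), (2/11) = -1.
Reached (1/11) = 1. Collecting the sign flips along the way, the symbol is +1.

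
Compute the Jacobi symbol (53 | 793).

Reciprocity: 53 ≡ 1 and 793 ≡ 1 (mod 4), so (53/793) = +(793/53).
Reduce top mod 53: now compute (51/53).
Reciprocity: 51 ≡ 3 and 53 ≡ 1 (mod 4), so (51/53) = +(53/51).
Reduce top mod 51: now compute (2/51).
Pull out 2: since 51 ≡ 3 (mod 8), (2/51) = -1.
Reached (1/51) = 1. Collecting the sign flips along the way, the symbol is -1.

-1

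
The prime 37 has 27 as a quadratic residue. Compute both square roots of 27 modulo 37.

8, 29

37 ≡ 1 (mod 4), so we find a root by search.
Trying successive values, 8² = 64 ≡ 27 (mod 37). The other root is 37 − 8 = 29.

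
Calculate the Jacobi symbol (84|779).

Pull out 2^2: since 779 ≡ 3 (mod 8), (2/779) = -1, so (2/779)^2 = +1.
Reciprocity: 21 ≡ 1 and 779 ≡ 3 (mod 4), so (21/779) = +(779/21).
Reduce top mod 21: now compute (2/21).
Pull out 2: since 21 ≡ 5 (mod 8), (2/21) = -1.
Reached (1/21) = 1. Collecting the sign flips along the way, the symbol is -1.

-1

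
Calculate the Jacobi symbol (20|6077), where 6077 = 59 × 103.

Pull out 2^2: since 6077 ≡ 5 (mod 8), (2/6077) = -1, so (2/6077)^2 = +1.
Reciprocity: 5 ≡ 1 and 6077 ≡ 1 (mod 4), so (5/6077) = +(6077/5).
Reduce top mod 5: now compute (2/5).
Pull out 2: since 5 ≡ 5 (mod 8), (2/5) = -1.
Reached (1/5) = 1. Collecting the sign flips along the way, the symbol is -1.

-1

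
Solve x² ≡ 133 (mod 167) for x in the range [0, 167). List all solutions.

Since 167 ≡ 3 (mod 4), a square root of 133 is 133^((167+1)/4) = 133^42 mod 167.
Repeated squaring: 133^2≡154, 133^4≡2, 133^8≡4, 133^16≡16, 133^32≡89 (mod 167).
133^42 = 133^(32+8+2) ≡ 48 (mod 167).
Check: 48² = 2304 ≡ 133 (mod 167). The two roots are 48 and 119.

48, 119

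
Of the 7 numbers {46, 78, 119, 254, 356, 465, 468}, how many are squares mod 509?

(46/509) = -1 → non-residue.
(78/509) = -1 → non-residue.
(119/509) = -1 → non-residue.
(254/509) = -1 → non-residue.
(356/509) = +1 → QR.
(465/509) = +1 → QR.
(468/509) = -1 → non-residue.
Total quadratic residues among the 7: 2.

2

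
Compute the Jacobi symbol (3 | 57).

Reciprocity: 3 ≡ 3 and 57 ≡ 1 (mod 4), so (3/57) = +(57/3).
Reduce top mod 3: now compute (0/3).
Top reduces to 0: gcd > 1, so the symbol is 0.

0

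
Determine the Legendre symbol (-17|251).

-1

First reduce: -17 ≡ 234 (mod 251).
Pull out 2: since 251 ≡ 3 (mod 8), (2/251) = -1.
Reciprocity: 117 ≡ 1 and 251 ≡ 3 (mod 4), so (117/251) = +(251/117).
Reduce top mod 117: now compute (17/117).
Reciprocity: 17 ≡ 1 and 117 ≡ 1 (mod 4), so (17/117) = +(117/17).
Reduce top mod 17: now compute (15/17).
Reciprocity: 15 ≡ 3 and 17 ≡ 1 (mod 4), so (15/17) = +(17/15).
Reduce top mod 15: now compute (2/15).
Pull out 2: since 15 ≡ 7 (mod 8), (2/15) = +1.
Reached (1/15) = 1. Collecting the sign flips along the way, the symbol is -1.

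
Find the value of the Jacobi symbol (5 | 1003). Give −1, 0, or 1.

Reciprocity: 5 ≡ 1 and 1003 ≡ 3 (mod 4), so (5/1003) = +(1003/5).
Reduce top mod 5: now compute (3/5).
Reciprocity: 3 ≡ 3 and 5 ≡ 1 (mod 4), so (3/5) = +(5/3).
Reduce top mod 3: now compute (2/3).
Pull out 2: since 3 ≡ 3 (mod 8), (2/3) = -1.
Reached (1/3) = 1. Collecting the sign flips along the way, the symbol is -1.

-1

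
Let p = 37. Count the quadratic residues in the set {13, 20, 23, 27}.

1

(13/37) = -1 → non-residue.
(20/37) = -1 → non-residue.
(23/37) = -1 → non-residue.
(27/37) = +1 → QR.
Total quadratic residues among the 4: 1.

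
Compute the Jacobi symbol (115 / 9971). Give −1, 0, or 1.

-1

Reciprocity: 115 ≡ 3 and 9971 ≡ 3 (mod 4), so (115/9971) = −(9971/115).
Reduce top mod 115: now compute (81/115).
Reciprocity: 81 ≡ 1 and 115 ≡ 3 (mod 4), so (81/115) = +(115/81).
Reduce top mod 81: now compute (34/81).
Pull out 2: since 81 ≡ 1 (mod 8), (2/81) = +1.
Reciprocity: 17 ≡ 1 and 81 ≡ 1 (mod 4), so (17/81) = +(81/17).
Reduce top mod 17: now compute (13/17).
Reciprocity: 13 ≡ 1 and 17 ≡ 1 (mod 4), so (13/17) = +(17/13).
Reduce top mod 13: now compute (4/13).
Pull out 2^2: since 13 ≡ 5 (mod 8), (2/13) = -1, so (2/13)^2 = +1.
Reached (1/13) = 1. Collecting the sign flips along the way, the symbol is -1.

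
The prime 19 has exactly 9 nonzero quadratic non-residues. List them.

Square k = 1,…,9 (k and 19−k give the same square):
1²=1, 2²=4, 3²=9, 4²=16, 5²≡6, 6²≡17, 7²≡11, 8²≡7, 9²≡5 (mod 19).
The residues are {1, 4, 5, 6, 7, 9, 11, 16, 17}; the non-residues are the remaining 9 nonzero classes.

2 3 8 10 12 13 14 15 18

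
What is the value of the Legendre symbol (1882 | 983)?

-1

First reduce: 1882 ≡ 899 (mod 983).
Reciprocity: 899 ≡ 3 and 983 ≡ 3 (mod 4), so (899/983) = −(983/899).
Reduce top mod 899: now compute (84/899).
Pull out 2^2: since 899 ≡ 3 (mod 8), (2/899) = -1, so (2/899)^2 = +1.
Reciprocity: 21 ≡ 1 and 899 ≡ 3 (mod 4), so (21/899) = +(899/21).
Reduce top mod 21: now compute (17/21).
Reciprocity: 17 ≡ 1 and 21 ≡ 1 (mod 4), so (17/21) = +(21/17).
Reduce top mod 17: now compute (4/17).
Pull out 2^2: since 17 ≡ 1 (mod 8), (2/17) = +1, so (2/17)^2 = +1.
Reached (1/17) = 1. Collecting the sign flips along the way, the symbol is -1.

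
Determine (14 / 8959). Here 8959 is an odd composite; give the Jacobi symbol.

1

Pull out 2: since 8959 ≡ 7 (mod 8), (2/8959) = +1.
Reciprocity: 7 ≡ 3 and 8959 ≡ 3 (mod 4), so (7/8959) = −(8959/7).
Reduce top mod 7: now compute (6/7).
Pull out 2: since 7 ≡ 7 (mod 8), (2/7) = +1.
Reciprocity: 3 ≡ 3 and 7 ≡ 3 (mod 4), so (3/7) = −(7/3).
Reduce top mod 3: now compute (1/3).
Reached (1/3) = 1. Collecting the sign flips along the way, the symbol is +1.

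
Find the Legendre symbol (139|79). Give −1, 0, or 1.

-1

First reduce: 139 ≡ 60 (mod 79).
Pull out 2^2: since 79 ≡ 7 (mod 8), (2/79) = +1, so (2/79)^2 = +1.
Reciprocity: 15 ≡ 3 and 79 ≡ 3 (mod 4), so (15/79) = −(79/15).
Reduce top mod 15: now compute (4/15).
Pull out 2^2: since 15 ≡ 7 (mod 8), (2/15) = +1, so (2/15)^2 = +1.
Reached (1/15) = 1. Collecting the sign flips along the way, the symbol is -1.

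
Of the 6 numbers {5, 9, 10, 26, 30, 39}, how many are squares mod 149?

5

(5/149) = +1 → QR.
(9/149) = +1 → QR.
(10/149) = -1 → non-residue.
(26/149) = +1 → QR.
(30/149) = +1 → QR.
(39/149) = +1 → QR.
Total quadratic residues among the 6: 5.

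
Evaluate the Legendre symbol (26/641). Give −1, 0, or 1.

1

Pull out 2: since 641 ≡ 1 (mod 8), (2/641) = +1.
Reciprocity: 13 ≡ 1 and 641 ≡ 1 (mod 4), so (13/641) = +(641/13).
Reduce top mod 13: now compute (4/13).
Pull out 2^2: since 13 ≡ 5 (mod 8), (2/13) = -1, so (2/13)^2 = +1.
Reached (1/13) = 1. Collecting the sign flips along the way, the symbol is +1.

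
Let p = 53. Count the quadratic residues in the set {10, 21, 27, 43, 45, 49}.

(10/53) = +1 → QR.
(21/53) = -1 → non-residue.
(27/53) = -1 → non-residue.
(43/53) = +1 → QR.
(45/53) = -1 → non-residue.
(49/53) = +1 → QR.
Total quadratic residues among the 6: 3.

3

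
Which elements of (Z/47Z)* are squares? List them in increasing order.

1,2,3,4,6,7,8,9,12,14,16,17,18,21,24,25,27,28,32,34,36,37,42

Square k = 1,…,23 (k and 47−k give the same square):
1²=1, 2²=4, 3²=9, 4²=16, 5²=25, 6²=36, 7²≡2, 8²≡17, 9²≡34, 10²≡6, 11²≡27, 12²≡3, 13²≡28, 14²≡8, 15²≡37, 16²≡21, 17²≡7, 18²≡42, 19²≡32, 20²≡24, 21²≡18, 22²≡14, 23²≡12 (mod 47).
So the quadratic residues mod 47 are {1, 2, 3, 4, 6, 7, 8, 9, 12, 14, 16, 17, 18, 21, 24, 25, 27, 28, 32, 34, 36, 37, 42}.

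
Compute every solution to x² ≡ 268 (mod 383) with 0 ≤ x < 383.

103, 280

Since 383 ≡ 3 (mod 4), a square root of 268 is 268^((383+1)/4) = 268^96 mod 383.
Repeated squaring: 268^2≡203, 268^4≡228, 268^8≡279, 268^16≡92, 268^32≡38, 268^64≡295 (mod 383).
268^96 = 268^(64+32) ≡ 103 (mod 383).
Check: 103² = 10609 ≡ 268 (mod 383). The two roots are 103 and 280.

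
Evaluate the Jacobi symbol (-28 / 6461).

0

First reduce: -28 ≡ 6433 (mod 6461).
Reciprocity: 6433 ≡ 1 and 6461 ≡ 1 (mod 4), so (6433/6461) = +(6461/6433).
Reduce top mod 6433: now compute (28/6433).
Pull out 2^2: since 6433 ≡ 1 (mod 8), (2/6433) = +1, so (2/6433)^2 = +1.
Reciprocity: 7 ≡ 3 and 6433 ≡ 1 (mod 4), so (7/6433) = +(6433/7).
Reduce top mod 7: now compute (0/7).
Top reduces to 0: gcd > 1, so the symbol is 0.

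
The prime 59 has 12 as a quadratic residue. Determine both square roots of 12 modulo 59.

Since 59 ≡ 3 (mod 4), a square root of 12 is 12^((59+1)/4) = 12^15 mod 59.
Repeated squaring: 12^2≡26, 12^4≡27, 12^8≡21 (mod 59).
12^15 = 12^(8+4+2+1) ≡ 22 (mod 59).
Check: 22² = 484 ≡ 12 (mod 59). The two roots are 22 and 37.

22, 37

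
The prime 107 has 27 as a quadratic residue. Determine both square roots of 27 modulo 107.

Since 107 ≡ 3 (mod 4), a square root of 27 is 27^((107+1)/4) = 27^27 mod 107.
Repeated squaring: 27^2≡87, 27^4≡79, 27^8≡35, 27^16≡48 (mod 107).
27^27 = 27^(16+8+2+1) ≡ 53 (mod 107).
Check: 53² = 2809 ≡ 27 (mod 107). The two roots are 53 and 54.

53, 54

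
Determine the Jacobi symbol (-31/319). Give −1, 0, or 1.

1

First reduce: -31 ≡ 288 (mod 319).
Pull out 2^5: since 319 ≡ 7 (mod 8), (2/319) = +1, so (2/319)^5 = +1.
Reciprocity: 9 ≡ 1 and 319 ≡ 3 (mod 4), so (9/319) = +(319/9).
Reduce top mod 9: now compute (4/9).
Pull out 2^2: since 9 ≡ 1 (mod 8), (2/9) = +1, so (2/9)^2 = +1.
Reached (1/9) = 1. Collecting the sign flips along the way, the symbol is +1.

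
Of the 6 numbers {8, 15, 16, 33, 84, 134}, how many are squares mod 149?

2

(8/149) = -1 → non-residue.
(15/149) = -1 → non-residue.
(16/149) = +1 → QR.
(33/149) = +1 → QR.
(84/149) = -1 → non-residue.
(134/149) = -1 → non-residue.
Total quadratic residues among the 6: 2.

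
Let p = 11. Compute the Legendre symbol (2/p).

Pull out 2: since 11 ≡ 3 (mod 8), (2/11) = -1.
Reached (1/11) = 1. Collecting the sign flips along the way, the symbol is -1.

-1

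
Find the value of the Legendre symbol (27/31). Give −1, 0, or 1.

Reciprocity: 27 ≡ 3 and 31 ≡ 3 (mod 4), so (27/31) = −(31/27).
Reduce top mod 27: now compute (4/27).
Pull out 2^2: since 27 ≡ 3 (mod 8), (2/27) = -1, so (2/27)^2 = +1.
Reached (1/27) = 1. Collecting the sign flips along the way, the symbol is -1.

-1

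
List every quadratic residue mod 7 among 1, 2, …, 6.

Square k = 1,…,3 (k and 7−k give the same square):
1²=1, 2²=4, 3²≡2 (mod 7).
So the quadratic residues mod 7 are {1, 2, 4}.

1, 2, 4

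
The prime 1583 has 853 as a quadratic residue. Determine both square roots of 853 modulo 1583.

Since 1583 ≡ 3 (mod 4), a square root of 853 is 853^((1583+1)/4) = 853^396 mod 1583.
Repeated squaring: 853^2≡1012, 853^4≡1526, 853^8≡83, 853^16≡557, 853^32≡1564, 853^64≡361, 853^128≡515, 853^256≡864 (mod 1583).
853^396 = 853^(256+128+8+4) ≡ 883 (mod 1583).
Check: 883² = 779689 ≡ 853 (mod 1583). The two roots are 700 and 883.

700, 883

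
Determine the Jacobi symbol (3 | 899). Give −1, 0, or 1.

1

Reciprocity: 3 ≡ 3 and 899 ≡ 3 (mod 4), so (3/899) = −(899/3).
Reduce top mod 3: now compute (2/3).
Pull out 2: since 3 ≡ 3 (mod 8), (2/3) = -1.
Reached (1/3) = 1. Collecting the sign flips along the way, the symbol is +1.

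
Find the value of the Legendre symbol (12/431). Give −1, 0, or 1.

1

Pull out 2^2: since 431 ≡ 7 (mod 8), (2/431) = +1, so (2/431)^2 = +1.
Reciprocity: 3 ≡ 3 and 431 ≡ 3 (mod 4), so (3/431) = −(431/3).
Reduce top mod 3: now compute (2/3).
Pull out 2: since 3 ≡ 3 (mod 8), (2/3) = -1.
Reached (1/3) = 1. Collecting the sign flips along the way, the symbol is +1.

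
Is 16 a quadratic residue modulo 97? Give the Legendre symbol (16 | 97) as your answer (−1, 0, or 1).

Pull out 2^4: since 97 ≡ 1 (mod 8), (2/97) = +1, so (2/97)^4 = +1.
Reached (1/97) = 1. Collecting the sign flips along the way, the symbol is +1.

1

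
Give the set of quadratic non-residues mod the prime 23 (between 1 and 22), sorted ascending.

Square k = 1,…,11 (k and 23−k give the same square):
1²=1, 2²=4, 3²=9, 4²=16, 5²≡2, 6²≡13, 7²≡3, 8²≡18, 9²≡12, 10²≡8, 11²≡6 (mod 23).
The residues are {1, 2, 3, 4, 6, 8, 9, 12, 13, 16, 18}; the non-residues are the remaining 11 nonzero classes.

5,7,10,11,14,15,17,19,20,21,22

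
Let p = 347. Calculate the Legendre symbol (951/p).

-1

Euler's criterion: (951/347) ≡ 257^173 (mod 347).
257^2 ≡ 119 (mod 347)
257^4 ≡ 281 (mod 347)
257^8 ≡ 192 (mod 347)
257^16 ≡ 82 (mod 347)
257^32 ≡ 131 (mod 347)
257^64 ≡ 158 (mod 347)
257^128 ≡ 327 (mod 347)
257^173 = 257^(128+32+8+4+1) ≡ 346 (mod 347).
Result is 346 ≡ −1, so (951/347) = −1.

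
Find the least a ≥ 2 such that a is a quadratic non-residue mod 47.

(2/47) = +1, so 2 is a residue.
(3/47) = +1, so 3 is a residue.
(4/47) = +1, so 4 is a residue.
(5/47) = −1, so 5 is the smallest positive non-residue mod 47.

5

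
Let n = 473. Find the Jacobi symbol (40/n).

-1

Pull out 2^3: since 473 ≡ 1 (mod 8), (2/473) = +1, so (2/473)^3 = +1.
Reciprocity: 5 ≡ 1 and 473 ≡ 1 (mod 4), so (5/473) = +(473/5).
Reduce top mod 5: now compute (3/5).
Reciprocity: 3 ≡ 3 and 5 ≡ 1 (mod 4), so (3/5) = +(5/3).
Reduce top mod 3: now compute (2/3).
Pull out 2: since 3 ≡ 3 (mod 8), (2/3) = -1.
Reached (1/3) = 1. Collecting the sign flips along the way, the symbol is -1.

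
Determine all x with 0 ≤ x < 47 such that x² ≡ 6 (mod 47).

Since 47 ≡ 3 (mod 4), a square root of 6 is 6^((47+1)/4) = 6^12 mod 47.
Repeated squaring: 6^2≡36, 6^4≡27, 6^8≡24 (mod 47).
6^12 = 6^(8+4) ≡ 37 (mod 47).
Check: 37² = 1369 ≡ 6 (mod 47). The two roots are 10 and 37.

10, 37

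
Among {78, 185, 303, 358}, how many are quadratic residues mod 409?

(78/409) = -1 → non-residue.
(185/409) = -1 → non-residue.
(303/409) = +1 → QR.
(358/409) = +1 → QR.
Total quadratic residues among the 4: 2.

2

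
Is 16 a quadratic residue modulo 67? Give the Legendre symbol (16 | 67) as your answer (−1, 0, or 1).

1

Pull out 2^4: since 67 ≡ 3 (mod 8), (2/67) = -1, so (2/67)^4 = +1.
Reached (1/67) = 1. Collecting the sign flips along the way, the symbol is +1.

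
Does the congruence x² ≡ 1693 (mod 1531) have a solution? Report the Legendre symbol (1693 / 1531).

First reduce: 1693 ≡ 162 (mod 1531).
Pull out 2: since 1531 ≡ 3 (mod 8), (2/1531) = -1.
Reciprocity: 81 ≡ 1 and 1531 ≡ 3 (mod 4), so (81/1531) = +(1531/81).
Reduce top mod 81: now compute (73/81).
Reciprocity: 73 ≡ 1 and 81 ≡ 1 (mod 4), so (73/81) = +(81/73).
Reduce top mod 73: now compute (8/73).
Pull out 2^3: since 73 ≡ 1 (mod 8), (2/73) = +1, so (2/73)^3 = +1.
Reached (1/73) = 1. Collecting the sign flips along the way, the symbol is -1.

-1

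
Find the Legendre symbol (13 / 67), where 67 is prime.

-1

Euler's criterion: (13/67) ≡ 13^33 (mod 67).
13^2 ≡ 35 (mod 67)
13^4 ≡ 19 (mod 67)
13^8 ≡ 26 (mod 67)
13^16 ≡ 6 (mod 67)
13^32 ≡ 36 (mod 67)
13^33 = 13^(32+1) ≡ 66 (mod 67).
Result is 66 ≡ −1, so (13/67) = −1.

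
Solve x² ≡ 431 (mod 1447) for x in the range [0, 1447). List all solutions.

226, 1221

Since 1447 ≡ 3 (mod 4), a square root of 431 is 431^((1447+1)/4) = 431^362 mod 1447.
Repeated squaring: 431^2≡545, 431^4≡390, 431^8≡165, 431^16≡1179, 431^32≡921, 431^64≡299, 431^128≡1134, 431^256≡1020 (mod 1447).
431^362 = 431^(256+64+32+8+2) ≡ 226 (mod 1447).
Check: 226² = 51076 ≡ 431 (mod 1447). The two roots are 226 and 1221.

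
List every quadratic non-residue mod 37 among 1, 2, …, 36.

Square k = 1,…,18 (k and 37−k give the same square):
1²=1, 2²=4, 3²=9, 4²=16, 5²=25, 6²=36, 7²≡12, 8²≡27, 9²≡7, 10²≡26, 11²≡10, 12²≡33, 13²≡21, 14²≡11, 15²≡3, 16²≡34, 17²≡30, 18²≡28 (mod 37).
The residues are {1, 3, 4, 7, 9, 10, 11, 12, 16, 21, 25, 26, 27, 28, 30, 33, 34, 36}; the non-residues are the remaining 18 nonzero classes.

2 5 6 8 13 14 15 17 18 19 20 22 23 24 29 31 32 35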